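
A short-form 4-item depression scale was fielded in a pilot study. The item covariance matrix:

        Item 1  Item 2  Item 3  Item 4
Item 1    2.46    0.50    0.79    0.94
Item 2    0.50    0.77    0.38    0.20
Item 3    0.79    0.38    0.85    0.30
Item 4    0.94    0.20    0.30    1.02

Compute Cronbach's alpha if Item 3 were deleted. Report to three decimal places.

Cronbach's alpha = 0.653

Remaining items: Item 1, Item 2, Item 4 (k = 3).
ΣVar(i) = 2.46 + 0.77 + 1.02 = 4.25
σ²_total = 4.25 + 2 × 1.64 = 7.53
α (item deleted) = (3/2)·(1 − 4.25/7.53) = 0.653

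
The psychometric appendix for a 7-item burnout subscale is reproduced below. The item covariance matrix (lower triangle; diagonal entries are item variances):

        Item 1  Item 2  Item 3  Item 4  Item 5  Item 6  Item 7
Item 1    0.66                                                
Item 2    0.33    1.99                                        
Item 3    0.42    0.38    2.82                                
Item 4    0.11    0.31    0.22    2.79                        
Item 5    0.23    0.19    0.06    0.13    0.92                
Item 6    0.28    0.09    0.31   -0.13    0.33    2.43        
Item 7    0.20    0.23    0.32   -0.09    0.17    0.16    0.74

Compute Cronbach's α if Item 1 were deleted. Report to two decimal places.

Remaining items: Item 2, Item 3, Item 4, Item 5, Item 6, Item 7 (k = 6).
Σσᵢ² = 1.99 + 2.82 + 2.79 + 0.92 + 2.43 + 0.74 = 11.69
Var(T) = 11.69 + 2 × 2.68 = 17.05
α (item deleted) = (6/5)·(1 − 11.69/17.05) = 0.38

α = 0.38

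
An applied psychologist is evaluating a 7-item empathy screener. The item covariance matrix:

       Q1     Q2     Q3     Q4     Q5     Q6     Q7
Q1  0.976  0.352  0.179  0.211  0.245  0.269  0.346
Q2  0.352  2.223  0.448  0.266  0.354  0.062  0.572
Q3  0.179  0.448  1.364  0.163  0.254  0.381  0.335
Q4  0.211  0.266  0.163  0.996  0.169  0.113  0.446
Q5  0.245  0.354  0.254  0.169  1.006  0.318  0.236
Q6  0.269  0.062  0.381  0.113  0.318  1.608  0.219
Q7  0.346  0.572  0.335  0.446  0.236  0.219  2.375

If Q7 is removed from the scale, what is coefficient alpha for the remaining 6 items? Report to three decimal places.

Remaining items: Q1, Q2, Q3, Q4, Q5, Q6 (k = 6).
sum of item variances = 0.976 + 2.223 + 1.364 + 0.996 + 1.006 + 1.608 = 8.173
total variance = 8.173 + 2 × 3.784 = 15.741
α (item deleted) = (6/5)·(1 − 8.173/15.741) = 0.577

α = 0.577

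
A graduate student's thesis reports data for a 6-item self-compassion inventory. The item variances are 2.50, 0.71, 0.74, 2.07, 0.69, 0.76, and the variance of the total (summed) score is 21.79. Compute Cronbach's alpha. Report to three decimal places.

Σσ²ᵢ = 2.50 + 0.71 + 0.74 + 2.07 + 0.69 + 0.76 = 7.47
α = (k/(k−1))·(1 − Σσ²ᵢ/Var(T)) = (6/5)·(1 − 7.47/21.79) = 0.789

Cronbach's alpha = 0.789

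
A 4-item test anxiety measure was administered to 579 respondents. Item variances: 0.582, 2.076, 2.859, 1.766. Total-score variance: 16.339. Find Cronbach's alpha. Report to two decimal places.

Σσ²ᵢ = 0.582 + 2.076 + 2.859 + 1.766 = 7.283
α = (k/(k−1))·(1 − Σσ²ᵢ/Var(T)) = (4/3)·(1 − 7.283/16.339) = 0.74

Cronbach's alpha = 0.74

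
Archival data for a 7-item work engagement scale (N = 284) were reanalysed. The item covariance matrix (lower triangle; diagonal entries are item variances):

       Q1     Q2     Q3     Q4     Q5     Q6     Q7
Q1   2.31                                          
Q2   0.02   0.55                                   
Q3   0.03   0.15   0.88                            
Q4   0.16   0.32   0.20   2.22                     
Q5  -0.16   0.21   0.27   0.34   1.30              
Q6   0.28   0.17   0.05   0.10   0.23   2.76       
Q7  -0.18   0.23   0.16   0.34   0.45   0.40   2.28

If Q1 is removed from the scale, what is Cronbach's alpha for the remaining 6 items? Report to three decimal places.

Cronbach's alpha = 0.504

Remaining items: Q2, Q3, Q4, Q5, Q6, Q7 (k = 6).
Σσ²ᵢ = 0.55 + 0.88 + 2.22 + 1.30 + 2.76 + 2.28 = 9.99
σ²_T = 9.99 + 2 × 3.62 = 17.23
α (item deleted) = (6/5)·(1 − 9.99/17.23) = 0.504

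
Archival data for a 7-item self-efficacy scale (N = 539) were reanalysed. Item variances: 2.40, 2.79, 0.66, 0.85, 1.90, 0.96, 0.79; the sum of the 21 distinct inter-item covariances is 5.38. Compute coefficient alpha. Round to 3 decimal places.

coefficient alpha = 0.595

Σσᵢ² = 2.40 + 2.79 + 0.66 + 0.85 + 1.90 + 0.96 + 0.79 = 10.35
Sum of distinct covariances = 5.38
σ²_total = Σσᵢ² + 2·Σcov = 10.35 + 2 × 5.38 = 21.11
α = (7/6)·(1 − 10.35/21.11) = 0.595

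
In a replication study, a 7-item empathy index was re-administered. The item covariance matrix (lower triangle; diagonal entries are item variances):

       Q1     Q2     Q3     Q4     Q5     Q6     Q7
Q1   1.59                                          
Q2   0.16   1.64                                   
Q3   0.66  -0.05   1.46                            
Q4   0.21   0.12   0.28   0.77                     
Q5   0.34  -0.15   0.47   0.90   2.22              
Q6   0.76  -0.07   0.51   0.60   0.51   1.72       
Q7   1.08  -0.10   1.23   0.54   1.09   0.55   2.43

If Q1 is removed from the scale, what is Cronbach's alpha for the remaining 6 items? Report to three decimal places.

Remaining items: Q2, Q3, Q4, Q5, Q6, Q7 (k = 6).
ΣVar(i) = 1.64 + 1.46 + 0.77 + 2.22 + 1.72 + 2.43 = 10.24
σ²_total = 10.24 + 2 × 6.43 = 23.10
α (item deleted) = (6/5)·(1 − 10.24/23.10) = 0.668

Cronbach's alpha = 0.668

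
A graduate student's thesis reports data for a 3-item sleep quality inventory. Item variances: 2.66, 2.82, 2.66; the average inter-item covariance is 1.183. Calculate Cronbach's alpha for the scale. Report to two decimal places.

Σσ²ᵢ = 2.66 + 2.82 + 2.66 = 8.14
Sum of the 3 distinct covariances = 3 × 1.183 = 3.549
σ²_T = Σσ²ᵢ + 2·Σcov = 8.14 + 2 × 3.549 = 15.238
α = (3/2)·(1 − 8.14/15.238) = 0.70

Cronbach's alpha = 0.70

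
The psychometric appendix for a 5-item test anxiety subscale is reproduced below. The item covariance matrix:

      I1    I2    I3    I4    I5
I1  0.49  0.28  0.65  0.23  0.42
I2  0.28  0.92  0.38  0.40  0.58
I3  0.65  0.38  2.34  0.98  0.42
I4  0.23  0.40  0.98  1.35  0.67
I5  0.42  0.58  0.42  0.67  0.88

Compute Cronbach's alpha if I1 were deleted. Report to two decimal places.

α = 0.74

Remaining items: I2, I3, I4, I5 (k = 4).
Σσᵢ² = 0.92 + 2.34 + 1.35 + 0.88 = 5.49
total variance = 5.49 + 2 × 3.43 = 12.35
α (item deleted) = (4/3)·(1 − 5.49/12.35) = 0.74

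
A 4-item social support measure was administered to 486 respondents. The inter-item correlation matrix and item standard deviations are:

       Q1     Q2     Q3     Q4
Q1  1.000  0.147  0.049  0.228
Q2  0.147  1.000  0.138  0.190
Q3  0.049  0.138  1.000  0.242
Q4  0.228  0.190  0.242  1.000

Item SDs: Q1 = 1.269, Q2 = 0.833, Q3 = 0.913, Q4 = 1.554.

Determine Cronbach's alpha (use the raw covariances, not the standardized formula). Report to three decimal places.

Σσ²ᵢ = 1.269² + 0.833² + 0.913² + 1.554² = 5.5527
Covariances σ_ij = r_ij · s_i · s_j:
  σ(Q1,Q2) = 0.147 × 1.269 × 0.833 = 0.1554
  σ(Q1,Q3) = 0.049 × 1.269 × 0.913 = 0.0568
  σ(Q1,Q4) = 0.228 × 1.269 × 1.554 = 0.4496
  σ(Q2,Q3) = 0.138 × 0.833 × 0.913 = 0.1050
  σ(Q2,Q4) = 0.190 × 0.833 × 1.554 = 0.2460
  σ(Q3,Q4) = 0.242 × 0.913 × 1.554 = 0.3434
σ²_T = Σσ²ᵢ + 2·Σσ_ij = 5.5527 + 2 × 1.3562 = 8.2651
α = (4/3)·(1 − 5.5527/8.2651) = 0.438

α = 0.438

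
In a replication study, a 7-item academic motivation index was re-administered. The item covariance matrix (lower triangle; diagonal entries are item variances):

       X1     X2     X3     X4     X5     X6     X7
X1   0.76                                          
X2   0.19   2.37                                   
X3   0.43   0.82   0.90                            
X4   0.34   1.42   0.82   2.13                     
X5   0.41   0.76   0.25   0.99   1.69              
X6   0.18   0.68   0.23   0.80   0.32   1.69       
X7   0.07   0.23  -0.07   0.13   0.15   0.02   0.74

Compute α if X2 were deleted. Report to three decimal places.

Remaining items: X1, X3, X4, X5, X6, X7 (k = 6).
sum of item variances = 0.76 + 0.90 + 2.13 + 1.69 + 1.69 + 0.74 = 7.91
σ²_total = 7.91 + 2 × 5.07 = 18.05
α (item deleted) = (6/5)·(1 − 7.91/18.05) = 0.674

α = 0.674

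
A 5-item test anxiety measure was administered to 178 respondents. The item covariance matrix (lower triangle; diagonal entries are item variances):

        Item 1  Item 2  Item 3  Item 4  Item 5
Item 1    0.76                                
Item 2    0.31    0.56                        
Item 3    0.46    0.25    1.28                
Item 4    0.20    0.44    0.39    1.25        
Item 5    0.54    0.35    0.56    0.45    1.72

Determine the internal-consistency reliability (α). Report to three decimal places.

ΣVar(i) = 0.76 + 0.56 + 1.28 + 1.25 + 1.72 = 5.57
Sum of off-diagonal covariances = 3.95
σ²_total = 5.57 + 2 × 3.95 = 13.47
α = (k/(k−1))·(1 − ΣVar(i)/σ²_total) = (5/4)·(1 − 5.57/13.47) = 0.733

α = 0.733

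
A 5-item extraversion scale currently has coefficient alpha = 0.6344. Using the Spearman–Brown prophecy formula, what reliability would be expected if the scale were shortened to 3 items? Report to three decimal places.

Length factor m = 3/5 = 0.6000
α' = m·α / (1 − (1−m)·α)
   = 3/5 × 0.6344 / (1 − (1 − 3/5) × 0.6344)
   = 0.3806 / 0.7462 = 0.510

predicted reliability = 0.510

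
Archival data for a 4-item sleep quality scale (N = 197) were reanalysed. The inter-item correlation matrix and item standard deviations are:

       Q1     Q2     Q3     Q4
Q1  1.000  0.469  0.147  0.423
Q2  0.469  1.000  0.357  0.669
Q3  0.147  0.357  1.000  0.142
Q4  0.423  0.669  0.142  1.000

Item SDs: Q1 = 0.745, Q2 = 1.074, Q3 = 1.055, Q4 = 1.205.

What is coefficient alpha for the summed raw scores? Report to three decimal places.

coefficient alpha = 0.694

Σσ²ᵢ = 0.745² + 1.074² + 1.055² + 1.205² = 4.2736
Covariances σ_ij = r_ij · s_i · s_j:
  σ(Q1,Q2) = 0.469 × 0.745 × 1.074 = 0.3753
  σ(Q1,Q3) = 0.147 × 0.745 × 1.055 = 0.1155
  σ(Q1,Q4) = 0.423 × 0.745 × 1.205 = 0.3797
  σ(Q2,Q3) = 0.357 × 1.074 × 1.055 = 0.4045
  σ(Q2,Q4) = 0.669 × 1.074 × 1.205 = 0.8658
  σ(Q3,Q4) = 0.142 × 1.055 × 1.205 = 0.1805
σ²_T = Σσ²ᵢ + 2·Σσ_ij = 4.2736 + 2 × 2.3213 = 8.9162
α = (4/3)·(1 − 4.2736/8.9162) = 0.694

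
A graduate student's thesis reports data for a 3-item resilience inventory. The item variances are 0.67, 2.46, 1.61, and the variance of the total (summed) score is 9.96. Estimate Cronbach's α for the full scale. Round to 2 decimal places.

Cronbach's α = 0.79

sum of item variances = 0.67 + 2.46 + 1.61 = 4.74
α = (k/(k−1))·(1 − sum of item variances/σ²_total) = (3/2)·(1 − 4.74/9.96) = 0.79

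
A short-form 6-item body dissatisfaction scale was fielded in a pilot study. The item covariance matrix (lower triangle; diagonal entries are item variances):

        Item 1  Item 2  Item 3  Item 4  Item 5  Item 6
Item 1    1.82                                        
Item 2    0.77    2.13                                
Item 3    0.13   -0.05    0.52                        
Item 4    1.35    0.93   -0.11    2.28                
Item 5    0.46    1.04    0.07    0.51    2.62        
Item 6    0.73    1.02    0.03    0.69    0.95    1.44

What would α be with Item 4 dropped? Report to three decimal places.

Remaining items: Item 1, Item 2, Item 3, Item 5, Item 6 (k = 5).
ΣVar(i) = 1.82 + 2.13 + 0.52 + 2.62 + 1.44 = 8.53
Var(T) = 8.53 + 2 × 5.15 = 18.83
α (item deleted) = (5/4)·(1 − 8.53/18.83) = 0.684

α = 0.684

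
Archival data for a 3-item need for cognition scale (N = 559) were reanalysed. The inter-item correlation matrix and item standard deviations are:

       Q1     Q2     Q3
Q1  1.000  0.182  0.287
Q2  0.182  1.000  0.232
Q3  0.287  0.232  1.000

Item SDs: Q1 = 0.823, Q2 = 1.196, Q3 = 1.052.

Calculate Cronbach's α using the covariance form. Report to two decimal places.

α = 0.46

Σσ²ᵢ = 0.823² + 1.196² + 1.052² = 3.2144
Covariances σ_ij = r_ij · s_i · s_j:
  σ(Q1,Q2) = 0.182 × 0.823 × 1.196 = 0.1791
  σ(Q1,Q3) = 0.287 × 0.823 × 1.052 = 0.2485
  σ(Q2,Q3) = 0.232 × 1.196 × 1.052 = 0.2919
σ²_T = Σσ²ᵢ + 2·Σσ_ij = 3.2144 + 2 × 0.7195 = 4.6534
α = (3/2)·(1 − 3.2144/4.6534) = 0.46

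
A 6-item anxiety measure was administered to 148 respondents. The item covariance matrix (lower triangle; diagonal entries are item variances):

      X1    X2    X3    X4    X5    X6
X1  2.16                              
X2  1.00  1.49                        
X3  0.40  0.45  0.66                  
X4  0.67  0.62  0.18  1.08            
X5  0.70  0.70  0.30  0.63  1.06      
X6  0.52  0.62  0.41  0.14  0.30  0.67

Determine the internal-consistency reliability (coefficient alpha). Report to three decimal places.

sum of item variances = 2.16 + 1.49 + 0.66 + 1.08 + 1.06 + 0.67 = 7.12
Σ_{i<j} σ_ij = 7.64
σ²_total = 7.12 + 2 × 7.64 = 22.40
α = (k/(k−1))·(1 − sum of item variances/σ²_total) = (6/5)·(1 − 7.12/22.40) = 0.819

α = 0.819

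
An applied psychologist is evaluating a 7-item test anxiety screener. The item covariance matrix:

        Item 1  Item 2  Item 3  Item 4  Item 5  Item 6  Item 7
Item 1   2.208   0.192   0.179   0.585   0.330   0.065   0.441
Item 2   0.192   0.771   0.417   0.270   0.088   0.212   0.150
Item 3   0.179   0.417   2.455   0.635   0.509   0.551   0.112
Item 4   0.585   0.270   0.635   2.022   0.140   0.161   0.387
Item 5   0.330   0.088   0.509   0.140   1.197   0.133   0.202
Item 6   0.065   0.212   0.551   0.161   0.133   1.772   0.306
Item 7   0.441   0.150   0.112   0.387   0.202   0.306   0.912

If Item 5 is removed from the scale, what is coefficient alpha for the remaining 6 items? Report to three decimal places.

α = 0.575

Remaining items: Item 1, Item 2, Item 3, Item 4, Item 6, Item 7 (k = 6).
ΣVar(i) = 2.208 + 0.771 + 2.455 + 2.022 + 1.772 + 0.912 = 10.140
σ²_T = 10.140 + 2 × 4.663 = 19.466
α (item deleted) = (6/5)·(1 − 10.140/19.466) = 0.575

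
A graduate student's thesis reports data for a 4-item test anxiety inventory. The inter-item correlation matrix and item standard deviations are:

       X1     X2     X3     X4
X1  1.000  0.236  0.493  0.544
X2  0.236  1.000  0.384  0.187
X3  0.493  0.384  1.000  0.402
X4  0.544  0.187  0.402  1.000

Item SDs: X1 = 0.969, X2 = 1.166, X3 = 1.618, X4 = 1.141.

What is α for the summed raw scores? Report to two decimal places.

α = 0.69

Σσ²ᵢ = 0.969² + 1.166² + 1.618² + 1.141² = 6.2183
Covariances σ_ij = r_ij · s_i · s_j:
  σ(X1,X2) = 0.236 × 0.969 × 1.166 = 0.2666
  σ(X1,X3) = 0.493 × 0.969 × 1.618 = 0.7729
  σ(X1,X4) = 0.544 × 0.969 × 1.141 = 0.6015
  σ(X2,X3) = 0.384 × 1.166 × 1.618 = 0.7244
  σ(X2,X4) = 0.187 × 1.166 × 1.141 = 0.2488
  σ(X3,X4) = 0.402 × 1.618 × 1.141 = 0.7421
σ²_T = Σσ²ᵢ + 2·Σσ_ij = 6.2183 + 2 × 3.3563 = 12.9309
α = (4/3)·(1 − 6.2183/12.9309) = 0.69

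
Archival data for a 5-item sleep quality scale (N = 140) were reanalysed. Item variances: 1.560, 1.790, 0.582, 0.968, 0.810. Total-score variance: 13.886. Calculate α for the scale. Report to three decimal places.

α = 0.736

Σσ²ᵢ = 1.560 + 1.790 + 0.582 + 0.968 + 0.810 = 5.710
α = (k/(k−1))·(1 − Σσ²ᵢ/total variance) = (5/4)·(1 − 5.710/13.886) = 0.736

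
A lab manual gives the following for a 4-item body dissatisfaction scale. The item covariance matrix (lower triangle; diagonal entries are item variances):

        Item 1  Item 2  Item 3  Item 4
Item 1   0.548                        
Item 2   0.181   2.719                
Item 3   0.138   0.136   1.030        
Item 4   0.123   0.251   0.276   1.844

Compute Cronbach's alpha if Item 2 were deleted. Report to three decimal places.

Cronbach's alpha = 0.358

Remaining items: Item 1, Item 3, Item 4 (k = 3).
sum of item variances = 0.548 + 1.030 + 1.844 = 3.422
σ²_T = 3.422 + 2 × 0.537 = 4.496
α (item deleted) = (3/2)·(1 − 3.422/4.496) = 0.358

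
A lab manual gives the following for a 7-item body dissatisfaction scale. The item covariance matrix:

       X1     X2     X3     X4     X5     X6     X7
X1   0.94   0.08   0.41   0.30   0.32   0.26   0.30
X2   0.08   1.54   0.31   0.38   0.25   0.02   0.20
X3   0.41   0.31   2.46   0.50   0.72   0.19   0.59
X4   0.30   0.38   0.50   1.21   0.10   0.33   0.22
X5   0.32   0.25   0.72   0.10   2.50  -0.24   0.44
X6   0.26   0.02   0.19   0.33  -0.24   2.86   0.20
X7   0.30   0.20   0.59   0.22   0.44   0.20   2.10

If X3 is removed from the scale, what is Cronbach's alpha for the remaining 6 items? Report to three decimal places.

Cronbach's alpha = 0.434

Remaining items: X1, X2, X4, X5, X6, X7 (k = 6).
Σσᵢ² = 0.94 + 1.54 + 1.21 + 2.50 + 2.86 + 2.10 = 11.15
σ²_T = 11.15 + 2 × 3.16 = 17.47
α (item deleted) = (6/5)·(1 − 11.15/17.47) = 0.434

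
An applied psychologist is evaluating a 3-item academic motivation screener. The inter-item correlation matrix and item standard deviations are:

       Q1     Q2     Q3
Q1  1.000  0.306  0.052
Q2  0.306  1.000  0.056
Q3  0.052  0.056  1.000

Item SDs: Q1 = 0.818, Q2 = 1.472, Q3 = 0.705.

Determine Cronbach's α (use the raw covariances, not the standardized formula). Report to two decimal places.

α = 0.32

Σσ²ᵢ = 0.818² + 1.472² + 0.705² = 3.3329
Covariances σ_ij = r_ij · s_i · s_j:
  σ(Q1,Q2) = 0.306 × 0.818 × 1.472 = 0.3685
  σ(Q1,Q3) = 0.052 × 0.818 × 0.705 = 0.0300
  σ(Q2,Q3) = 0.056 × 1.472 × 0.705 = 0.0581
σ²_T = Σσ²ᵢ + 2·Σσ_ij = 3.3329 + 2 × 0.4566 = 4.2461
α = (3/2)·(1 − 3.3329/4.2461) = 0.32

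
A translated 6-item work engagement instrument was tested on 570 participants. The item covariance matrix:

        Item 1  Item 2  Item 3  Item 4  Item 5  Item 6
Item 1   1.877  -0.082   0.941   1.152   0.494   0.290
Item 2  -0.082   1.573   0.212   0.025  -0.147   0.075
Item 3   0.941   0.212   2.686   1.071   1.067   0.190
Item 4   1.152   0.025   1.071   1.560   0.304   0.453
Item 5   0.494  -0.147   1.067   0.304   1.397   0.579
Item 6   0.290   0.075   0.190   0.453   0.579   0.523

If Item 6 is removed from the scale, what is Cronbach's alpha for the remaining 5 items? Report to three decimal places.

Cronbach's alpha = 0.657

Remaining items: Item 1, Item 2, Item 3, Item 4, Item 5 (k = 5).
sum of item variances = 1.877 + 1.573 + 2.686 + 1.560 + 1.397 = 9.093
Var(T) = 9.093 + 2 × 5.037 = 19.167
α (item deleted) = (5/4)·(1 − 9.093/19.167) = 0.657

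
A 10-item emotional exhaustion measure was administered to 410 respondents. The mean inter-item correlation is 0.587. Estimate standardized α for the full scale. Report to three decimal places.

standardized α = 0.934

Standardized α = k·r̄ / (1 + (k−1)·r̄) = 10 × 0.587 / (1 + 9 × 0.587)
  = 5.8700 / 6.2830 = 0.934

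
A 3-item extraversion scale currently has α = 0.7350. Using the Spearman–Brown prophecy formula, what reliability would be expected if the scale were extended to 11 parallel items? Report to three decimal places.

predicted reliability = 0.910

Length factor m = 11/3 = 3.6667
α' = m·α / (1 + (m−1)·α)
   = 11/3 × 0.7350 / (1 + (11/3 − 1) × 0.7350)
   = 2.6950 / 2.9600 = 0.910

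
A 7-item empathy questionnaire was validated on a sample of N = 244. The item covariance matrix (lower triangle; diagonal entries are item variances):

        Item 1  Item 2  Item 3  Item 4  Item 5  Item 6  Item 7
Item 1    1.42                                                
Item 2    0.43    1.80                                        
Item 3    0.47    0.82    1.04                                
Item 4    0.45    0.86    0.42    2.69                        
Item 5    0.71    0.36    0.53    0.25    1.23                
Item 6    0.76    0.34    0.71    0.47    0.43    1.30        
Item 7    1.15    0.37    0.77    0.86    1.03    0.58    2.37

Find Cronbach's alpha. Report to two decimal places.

Cronbach's alpha = 0.80

ΣVar(i) = 1.42 + 1.80 + 1.04 + 2.69 + 1.23 + 1.30 + 2.37 = 11.85
Sum of the distinct covariances = 12.77
Var(T) = 11.85 + 2 × 12.77 = 37.39
α = (k/(k−1))·(1 − ΣVar(i)/Var(T)) = (7/6)·(1 − 11.85/37.39) = 0.80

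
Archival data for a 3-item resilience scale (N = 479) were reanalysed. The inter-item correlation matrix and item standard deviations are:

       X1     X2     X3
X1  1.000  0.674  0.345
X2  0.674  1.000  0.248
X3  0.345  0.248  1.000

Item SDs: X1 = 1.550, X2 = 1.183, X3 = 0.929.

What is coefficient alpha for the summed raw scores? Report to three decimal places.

Σσ²ᵢ = 1.550² + 1.183² + 0.929² = 4.6650
Covariances σ_ij = r_ij · s_i · s_j:
  σ(X1,X2) = 0.674 × 1.550 × 1.183 = 1.2359
  σ(X1,X3) = 0.345 × 1.550 × 0.929 = 0.4968
  σ(X2,X3) = 0.248 × 1.183 × 0.929 = 0.2726
σ²_T = Σσ²ᵢ + 2·Σσ_ij = 4.6650 + 2 × 2.0053 = 8.6756
α = (3/2)·(1 − 4.6650/8.6756) = 0.693

α = 0.693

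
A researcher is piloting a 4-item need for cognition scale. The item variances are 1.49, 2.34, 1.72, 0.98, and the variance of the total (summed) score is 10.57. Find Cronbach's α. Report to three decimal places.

α = 0.510

sum of item variances = 1.49 + 2.34 + 1.72 + 0.98 = 6.53
α = (k/(k−1))·(1 − sum of item variances/Var(T)) = (4/3)·(1 − 6.53/10.57) = 0.510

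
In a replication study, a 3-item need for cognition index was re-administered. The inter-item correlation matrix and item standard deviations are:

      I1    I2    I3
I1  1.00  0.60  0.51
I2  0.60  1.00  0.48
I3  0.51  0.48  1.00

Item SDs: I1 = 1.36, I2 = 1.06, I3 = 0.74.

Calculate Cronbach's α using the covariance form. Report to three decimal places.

Σσ²ᵢ = 1.36² + 1.06² + 0.74² = 3.5208
Covariances σ_ij = r_ij · s_i · s_j:
  σ(I1,I2) = 0.60 × 1.36 × 1.06 = 0.8650
  σ(I1,I3) = 0.51 × 1.36 × 0.74 = 0.5133
  σ(I2,I3) = 0.48 × 1.06 × 0.74 = 0.3765
σ²_T = Σσ²ᵢ + 2·Σσ_ij = 3.5208 + 2 × 1.7548 = 7.0304
α = (3/2)·(1 − 3.5208/7.0304) = 0.749

Cronbach's α = 0.749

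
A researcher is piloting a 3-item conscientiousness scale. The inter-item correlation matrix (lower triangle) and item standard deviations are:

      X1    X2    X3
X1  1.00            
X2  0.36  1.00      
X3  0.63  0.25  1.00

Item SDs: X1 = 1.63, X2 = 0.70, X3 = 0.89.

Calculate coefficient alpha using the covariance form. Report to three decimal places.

Σσ²ᵢ = 1.63² + 0.70² + 0.89² = 3.9390
Covariances σ_ij = r_ij · s_i · s_j:
  σ(X1,X2) = 0.36 × 1.63 × 0.70 = 0.4108
  σ(X1,X3) = 0.63 × 1.63 × 0.89 = 0.9139
  σ(X2,X3) = 0.25 × 0.70 × 0.89 = 0.1557
σ²_T = Σσ²ᵢ + 2·Σσ_ij = 3.9390 + 2 × 1.4804 = 6.8998
α = (3/2)·(1 − 3.9390/6.8998) = 0.644

coefficient alpha = 0.644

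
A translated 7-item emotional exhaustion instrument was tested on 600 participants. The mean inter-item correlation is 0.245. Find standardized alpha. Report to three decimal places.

standardized alpha = 0.694

Standardized α = k·r̄ / (1 + (k−1)·r̄) = 7 × 0.245 / (1 + 6 × 0.245)
  = 1.7150 / 2.4700 = 0.694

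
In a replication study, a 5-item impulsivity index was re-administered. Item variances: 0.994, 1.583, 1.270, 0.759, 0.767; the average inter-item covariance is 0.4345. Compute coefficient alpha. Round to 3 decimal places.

coefficient alpha = 0.772

sum of item variances = 0.994 + 1.583 + 1.270 + 0.759 + 0.767 = 5.373
Sum of the 10 distinct covariances = 10 × 0.4345 = 4.3450
total variance = sum of item variances + 2·Σcov = 5.373 + 2 × 4.3450 = 14.0630
α = (5/4)·(1 − 5.373/14.0630) = 0.772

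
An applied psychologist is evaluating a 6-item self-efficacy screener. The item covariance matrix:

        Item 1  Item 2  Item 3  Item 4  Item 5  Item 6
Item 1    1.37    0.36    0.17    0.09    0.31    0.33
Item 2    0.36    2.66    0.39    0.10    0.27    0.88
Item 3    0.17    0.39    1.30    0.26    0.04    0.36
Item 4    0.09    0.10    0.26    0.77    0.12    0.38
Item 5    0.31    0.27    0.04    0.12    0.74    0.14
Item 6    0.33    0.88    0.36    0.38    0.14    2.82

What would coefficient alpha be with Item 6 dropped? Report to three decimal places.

coefficient alpha = 0.477

Remaining items: Item 1, Item 2, Item 3, Item 4, Item 5 (k = 5).
Σσ²ᵢ = 1.37 + 2.66 + 1.30 + 0.77 + 0.74 = 6.84
σ²_T = 6.84 + 2 × 2.11 = 11.06
α (item deleted) = (5/4)·(1 − 6.84/11.06) = 0.477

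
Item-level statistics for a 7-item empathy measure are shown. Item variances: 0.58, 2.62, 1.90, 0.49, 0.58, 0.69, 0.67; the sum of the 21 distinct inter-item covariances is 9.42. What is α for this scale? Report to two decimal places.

ΣVar(i) = 0.58 + 2.62 + 1.90 + 0.49 + 0.58 + 0.69 + 0.67 = 7.53
Sum of distinct covariances = 9.42
σ²_T = ΣVar(i) + 2·Σcov = 7.53 + 2 × 9.42 = 26.37
α = (7/6)·(1 − 7.53/26.37) = 0.83

α = 0.83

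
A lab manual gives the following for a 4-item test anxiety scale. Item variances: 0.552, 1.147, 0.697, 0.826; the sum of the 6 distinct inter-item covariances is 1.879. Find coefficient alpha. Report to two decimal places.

coefficient alpha = 0.72

ΣVar(i) = 0.552 + 1.147 + 0.697 + 0.826 = 3.222
Sum of distinct covariances = 1.879
total variance = ΣVar(i) + 2·Σcov = 3.222 + 2 × 1.879 = 6.980
α = (4/3)·(1 − 3.222/6.980) = 0.72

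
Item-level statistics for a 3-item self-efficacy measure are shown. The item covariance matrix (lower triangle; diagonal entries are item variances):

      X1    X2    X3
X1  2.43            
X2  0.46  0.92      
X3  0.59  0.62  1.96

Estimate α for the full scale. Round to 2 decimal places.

Σσᵢ² = 2.43 + 0.92 + 1.96 = 5.31
Sum of the distinct covariances = 1.67
Var(T) = 5.31 + 2 × 1.67 = 8.65
α = (k/(k−1))·(1 − Σσᵢ²/Var(T)) = (3/2)·(1 − 5.31/8.65) = 0.58

α = 0.58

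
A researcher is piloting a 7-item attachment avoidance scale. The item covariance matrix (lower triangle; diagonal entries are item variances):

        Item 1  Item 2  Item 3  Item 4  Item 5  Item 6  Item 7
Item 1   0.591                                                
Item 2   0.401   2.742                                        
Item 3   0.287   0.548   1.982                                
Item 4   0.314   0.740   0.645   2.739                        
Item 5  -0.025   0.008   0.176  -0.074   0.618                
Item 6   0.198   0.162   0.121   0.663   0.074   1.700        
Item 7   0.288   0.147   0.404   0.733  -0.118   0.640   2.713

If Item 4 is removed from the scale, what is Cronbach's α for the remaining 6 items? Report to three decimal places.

Cronbach's α = 0.468

Remaining items: Item 1, Item 2, Item 3, Item 5, Item 6, Item 7 (k = 6).
sum of item variances = 0.591 + 2.742 + 1.982 + 0.618 + 1.700 + 2.713 = 10.346
σ²_total = 10.346 + 2 × 3.311 = 16.968
α (item deleted) = (6/5)·(1 − 10.346/16.968) = 0.468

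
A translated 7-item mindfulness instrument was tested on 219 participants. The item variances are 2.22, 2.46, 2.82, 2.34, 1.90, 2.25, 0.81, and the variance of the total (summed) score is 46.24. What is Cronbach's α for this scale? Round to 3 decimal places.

Cronbach's α = 0.793

sum of item variances = 2.22 + 2.46 + 2.82 + 2.34 + 1.90 + 2.25 + 0.81 = 14.80
α = (k/(k−1))·(1 − sum of item variances/Var(T)) = (7/6)·(1 − 14.80/46.24) = 0.793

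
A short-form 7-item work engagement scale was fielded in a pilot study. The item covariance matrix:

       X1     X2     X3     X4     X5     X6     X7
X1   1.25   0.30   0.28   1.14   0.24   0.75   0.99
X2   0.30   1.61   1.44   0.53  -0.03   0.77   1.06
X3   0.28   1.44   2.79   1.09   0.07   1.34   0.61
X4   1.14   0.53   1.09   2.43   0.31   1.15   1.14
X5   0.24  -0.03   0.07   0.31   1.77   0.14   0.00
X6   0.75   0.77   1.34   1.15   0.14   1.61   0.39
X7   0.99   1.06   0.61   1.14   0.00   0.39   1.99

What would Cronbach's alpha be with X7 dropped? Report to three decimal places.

α = 0.749

Remaining items: X1, X2, X3, X4, X5, X6 (k = 6).
Σσ²ᵢ = 1.25 + 1.61 + 2.79 + 2.43 + 1.77 + 1.61 = 11.46
σ²_total = 11.46 + 2 × 9.52 = 30.50
α (item deleted) = (6/5)·(1 − 11.46/30.50) = 0.749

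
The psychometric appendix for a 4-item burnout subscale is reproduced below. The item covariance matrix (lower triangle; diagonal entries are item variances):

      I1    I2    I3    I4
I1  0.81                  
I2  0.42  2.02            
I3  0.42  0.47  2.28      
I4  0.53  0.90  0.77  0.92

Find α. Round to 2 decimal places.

Σσᵢ² = 0.81 + 2.02 + 2.28 + 0.92 = 6.03
Sum of the distinct covariances = 3.51
σ²_total = 6.03 + 2 × 3.51 = 13.05
α = (k/(k−1))·(1 − Σσᵢ²/σ²_total) = (4/3)·(1 − 6.03/13.05) = 0.72

α = 0.72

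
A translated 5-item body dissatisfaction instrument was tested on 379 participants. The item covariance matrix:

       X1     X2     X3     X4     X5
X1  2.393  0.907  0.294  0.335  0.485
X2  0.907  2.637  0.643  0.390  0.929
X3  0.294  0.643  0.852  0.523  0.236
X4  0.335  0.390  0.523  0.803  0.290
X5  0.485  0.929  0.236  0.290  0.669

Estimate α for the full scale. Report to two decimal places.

α = 0.72

sum of item variances = 2.393 + 2.637 + 0.852 + 0.803 + 0.669 = 7.354
Sum of off-diagonal covariances = 5.032
σ²_T = 7.354 + 2 × 5.032 = 17.418
α = (k/(k−1))·(1 − sum of item variances/σ²_T) = (5/4)·(1 − 7.354/17.418) = 0.72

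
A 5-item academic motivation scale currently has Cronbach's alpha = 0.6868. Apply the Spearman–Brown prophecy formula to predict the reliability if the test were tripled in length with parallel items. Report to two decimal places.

Length factor m = 3
α' = m·α / (1 + (m−1)·α)
   = 3 × 0.6868 / (1 + (3 − 1) × 0.6868)
   = 2.0604 / 2.3736 = 0.87

predicted reliability = 0.87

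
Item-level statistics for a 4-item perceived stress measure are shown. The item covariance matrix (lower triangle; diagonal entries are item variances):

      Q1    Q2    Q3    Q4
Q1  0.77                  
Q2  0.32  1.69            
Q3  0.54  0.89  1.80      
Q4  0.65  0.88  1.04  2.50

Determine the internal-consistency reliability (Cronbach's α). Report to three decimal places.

Σσ²ᵢ = 0.77 + 1.69 + 1.80 + 2.50 = 6.76
Sum of off-diagonal covariances = 4.32
Var(T) = 6.76 + 2 × 4.32 = 15.40
α = (k/(k−1))·(1 − Σσ²ᵢ/Var(T)) = (4/3)·(1 − 6.76/15.40) = 0.748

Cronbach's α = 0.748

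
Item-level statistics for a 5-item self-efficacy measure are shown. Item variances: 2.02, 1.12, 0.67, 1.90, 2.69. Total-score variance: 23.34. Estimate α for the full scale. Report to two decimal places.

α = 0.80

ΣVar(i) = 2.02 + 1.12 + 0.67 + 1.90 + 2.69 = 8.40
α = (k/(k−1))·(1 − ΣVar(i)/total variance) = (5/4)·(1 − 8.40/23.34) = 0.80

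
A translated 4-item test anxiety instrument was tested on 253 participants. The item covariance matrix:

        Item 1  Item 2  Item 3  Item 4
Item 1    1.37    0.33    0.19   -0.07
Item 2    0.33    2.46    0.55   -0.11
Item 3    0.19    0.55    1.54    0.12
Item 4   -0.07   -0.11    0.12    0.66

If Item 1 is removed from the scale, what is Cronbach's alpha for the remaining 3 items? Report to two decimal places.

Remaining items: Item 2, Item 3, Item 4 (k = 3).
Σσ²ᵢ = 2.46 + 1.54 + 0.66 = 4.66
total variance = 4.66 + 2 × 0.56 = 5.78
α (item deleted) = (3/2)·(1 − 4.66/5.78) = 0.29

α = 0.29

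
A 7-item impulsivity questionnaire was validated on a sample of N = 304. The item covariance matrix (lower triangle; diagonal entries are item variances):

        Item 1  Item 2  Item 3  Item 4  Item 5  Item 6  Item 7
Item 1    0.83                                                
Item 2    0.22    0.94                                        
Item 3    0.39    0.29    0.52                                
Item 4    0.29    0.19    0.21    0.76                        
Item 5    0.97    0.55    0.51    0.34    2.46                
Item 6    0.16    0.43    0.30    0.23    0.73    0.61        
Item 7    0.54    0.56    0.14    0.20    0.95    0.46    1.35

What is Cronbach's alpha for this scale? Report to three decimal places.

α = 0.815

Σσᵢ² = 0.83 + 0.94 + 0.52 + 0.76 + 2.46 + 0.61 + 1.35 = 7.47
Σ_{i<j} σ_ij = 8.66
total variance = 7.47 + 2 × 8.66 = 24.79
α = (k/(k−1))·(1 − Σσᵢ²/total variance) = (7/6)·(1 − 7.47/24.79) = 0.815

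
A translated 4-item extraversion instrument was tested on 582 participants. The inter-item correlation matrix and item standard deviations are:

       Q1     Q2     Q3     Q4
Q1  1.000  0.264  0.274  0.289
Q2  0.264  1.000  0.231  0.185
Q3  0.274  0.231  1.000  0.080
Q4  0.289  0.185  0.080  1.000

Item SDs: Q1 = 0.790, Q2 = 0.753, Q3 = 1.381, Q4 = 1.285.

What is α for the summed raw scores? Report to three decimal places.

α = 0.474

Σσ²ᵢ = 0.790² + 0.753² + 1.381² + 1.285² = 4.7495
Covariances σ_ij = r_ij · s_i · s_j:
  σ(Q1,Q2) = 0.264 × 0.790 × 0.753 = 0.1570
  σ(Q1,Q3) = 0.274 × 0.790 × 1.381 = 0.2989
  σ(Q1,Q4) = 0.289 × 0.790 × 1.285 = 0.2934
  σ(Q2,Q3) = 0.231 × 0.753 × 1.381 = 0.2402
  σ(Q2,Q4) = 0.185 × 0.753 × 1.285 = 0.1790
  σ(Q3,Q4) = 0.080 × 1.381 × 1.285 = 0.1420
σ²_T = Σσ²ᵢ + 2·Σσ_ij = 4.7495 + 2 × 1.3105 = 7.3705
α = (4/3)·(1 − 4.7495/7.3705) = 0.474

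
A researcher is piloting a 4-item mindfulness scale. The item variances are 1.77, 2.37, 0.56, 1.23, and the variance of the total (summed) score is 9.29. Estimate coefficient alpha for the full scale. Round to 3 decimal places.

sum of item variances = 1.77 + 2.37 + 0.56 + 1.23 = 5.93
α = (k/(k−1))·(1 − sum of item variances/total variance) = (4/3)·(1 − 5.93/9.29) = 0.482

coefficient alpha = 0.482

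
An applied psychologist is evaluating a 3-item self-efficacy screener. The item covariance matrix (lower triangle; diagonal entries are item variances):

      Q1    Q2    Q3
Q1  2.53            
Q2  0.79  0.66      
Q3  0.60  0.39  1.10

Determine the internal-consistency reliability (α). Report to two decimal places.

α = 0.68

sum of item variances = 2.53 + 0.66 + 1.10 = 4.29
Sum of the distinct covariances = 1.78
σ²_total = 4.29 + 2 × 1.78 = 7.85
α = (k/(k−1))·(1 − sum of item variances/σ²_total) = (3/2)·(1 − 4.29/7.85) = 0.68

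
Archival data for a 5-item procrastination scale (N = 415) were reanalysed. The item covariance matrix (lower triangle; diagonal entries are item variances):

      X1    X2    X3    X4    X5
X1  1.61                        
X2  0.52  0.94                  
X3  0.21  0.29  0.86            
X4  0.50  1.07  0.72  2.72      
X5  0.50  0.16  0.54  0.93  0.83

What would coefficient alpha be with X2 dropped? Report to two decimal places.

α = 0.71

Remaining items: X1, X3, X4, X5 (k = 4).
sum of item variances = 1.61 + 0.86 + 2.72 + 0.83 = 6.02
Var(T) = 6.02 + 2 × 3.40 = 12.82
α (item deleted) = (4/3)·(1 − 6.02/12.82) = 0.71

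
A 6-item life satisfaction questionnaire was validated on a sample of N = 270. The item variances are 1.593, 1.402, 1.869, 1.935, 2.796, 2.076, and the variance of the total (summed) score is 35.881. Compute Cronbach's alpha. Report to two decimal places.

Cronbach's alpha = 0.81

Σσᵢ² = 1.593 + 1.402 + 1.869 + 1.935 + 2.796 + 2.076 = 11.671
α = (k/(k−1))·(1 − Σσᵢ²/σ²_T) = (6/5)·(1 − 11.671/35.881) = 0.81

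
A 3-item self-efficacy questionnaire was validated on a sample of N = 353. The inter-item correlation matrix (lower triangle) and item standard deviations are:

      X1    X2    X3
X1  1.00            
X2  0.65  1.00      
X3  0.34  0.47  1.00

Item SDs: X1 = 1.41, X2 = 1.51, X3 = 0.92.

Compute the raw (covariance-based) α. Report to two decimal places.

Σσ²ᵢ = 1.41² + 1.51² + 0.92² = 5.1146
Covariances σ_ij = r_ij · s_i · s_j:
  σ(X1,X2) = 0.65 × 1.41 × 1.51 = 1.3839
  σ(X1,X3) = 0.34 × 1.41 × 0.92 = 0.4410
  σ(X2,X3) = 0.47 × 1.51 × 0.92 = 0.6529
σ²_T = Σσ²ᵢ + 2·Σσ_ij = 5.1146 + 2 × 2.4778 = 10.0702
α = (3/2)·(1 − 5.1146/10.0702) = 0.74

α = 0.74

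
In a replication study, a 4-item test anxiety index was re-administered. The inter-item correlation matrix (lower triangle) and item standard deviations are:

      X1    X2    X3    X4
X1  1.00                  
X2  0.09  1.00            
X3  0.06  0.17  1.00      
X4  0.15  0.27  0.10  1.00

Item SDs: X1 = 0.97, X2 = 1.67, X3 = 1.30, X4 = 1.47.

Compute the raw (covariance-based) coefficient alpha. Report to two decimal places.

Σσ²ᵢ = 0.97² + 1.67² + 1.30² + 1.47² = 7.5807
Covariances σ_ij = r_ij · s_i · s_j:
  σ(X1,X2) = 0.09 × 0.97 × 1.67 = 0.1458
  σ(X1,X3) = 0.06 × 0.97 × 1.30 = 0.0757
  σ(X1,X4) = 0.15 × 0.97 × 1.47 = 0.2139
  σ(X2,X3) = 0.17 × 1.67 × 1.30 = 0.3691
  σ(X2,X4) = 0.27 × 1.67 × 1.47 = 0.6628
  σ(X3,X4) = 0.10 × 1.30 × 1.47 = 0.1911
σ²_T = Σσ²ᵢ + 2·Σσ_ij = 7.5807 + 2 × 1.6584 = 10.8975
α = (4/3)·(1 − 7.5807/10.8975) = 0.41

α = 0.41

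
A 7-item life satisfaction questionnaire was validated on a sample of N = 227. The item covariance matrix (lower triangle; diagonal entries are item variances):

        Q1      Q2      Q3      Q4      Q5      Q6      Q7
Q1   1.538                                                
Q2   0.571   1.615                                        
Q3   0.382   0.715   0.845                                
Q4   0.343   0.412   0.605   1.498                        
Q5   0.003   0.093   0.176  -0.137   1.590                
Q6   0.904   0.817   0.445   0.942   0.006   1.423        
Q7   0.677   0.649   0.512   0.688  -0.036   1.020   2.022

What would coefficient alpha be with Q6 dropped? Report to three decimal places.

coefficient alpha = 0.665

Remaining items: Q1, Q2, Q3, Q4, Q5, Q7 (k = 6).
Σσ²ᵢ = 1.538 + 1.615 + 0.845 + 1.498 + 1.590 + 2.022 = 9.108
σ²_total = 9.108 + 2 × 5.653 = 20.414
α (item deleted) = (6/5)·(1 − 9.108/20.414) = 0.665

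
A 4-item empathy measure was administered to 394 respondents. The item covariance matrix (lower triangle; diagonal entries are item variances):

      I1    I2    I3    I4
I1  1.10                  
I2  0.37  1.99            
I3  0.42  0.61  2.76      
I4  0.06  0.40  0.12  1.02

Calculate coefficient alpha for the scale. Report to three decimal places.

ΣVar(i) = 1.10 + 1.99 + 2.76 + 1.02 = 6.87
Sum of the distinct covariances = 1.98
σ²_total = 6.87 + 2 × 1.98 = 10.83
α = (k/(k−1))·(1 − ΣVar(i)/σ²_total) = (4/3)·(1 − 6.87/10.83) = 0.488

coefficient alpha = 0.488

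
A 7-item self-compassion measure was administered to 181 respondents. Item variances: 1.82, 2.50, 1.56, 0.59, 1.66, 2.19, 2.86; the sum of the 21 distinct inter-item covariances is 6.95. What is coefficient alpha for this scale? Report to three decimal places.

sum of item variances = 1.82 + 2.50 + 1.56 + 0.59 + 1.66 + 2.19 + 2.86 = 13.18
Sum of distinct covariances = 6.95
total variance = sum of item variances + 2·Σcov = 13.18 + 2 × 6.95 = 27.08
α = (7/6)·(1 − 13.18/27.08) = 0.599

coefficient alpha = 0.599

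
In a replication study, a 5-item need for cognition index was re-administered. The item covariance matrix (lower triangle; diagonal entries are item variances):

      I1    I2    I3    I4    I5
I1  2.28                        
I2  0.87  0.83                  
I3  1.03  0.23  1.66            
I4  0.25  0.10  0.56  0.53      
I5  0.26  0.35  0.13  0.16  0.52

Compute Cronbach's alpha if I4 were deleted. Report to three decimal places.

α = 0.694

Remaining items: I1, I2, I3, I5 (k = 4).
sum of item variances = 2.28 + 0.83 + 1.66 + 0.52 = 5.29
σ²_T = 5.29 + 2 × 2.87 = 11.03
α (item deleted) = (4/3)·(1 − 5.29/11.03) = 0.694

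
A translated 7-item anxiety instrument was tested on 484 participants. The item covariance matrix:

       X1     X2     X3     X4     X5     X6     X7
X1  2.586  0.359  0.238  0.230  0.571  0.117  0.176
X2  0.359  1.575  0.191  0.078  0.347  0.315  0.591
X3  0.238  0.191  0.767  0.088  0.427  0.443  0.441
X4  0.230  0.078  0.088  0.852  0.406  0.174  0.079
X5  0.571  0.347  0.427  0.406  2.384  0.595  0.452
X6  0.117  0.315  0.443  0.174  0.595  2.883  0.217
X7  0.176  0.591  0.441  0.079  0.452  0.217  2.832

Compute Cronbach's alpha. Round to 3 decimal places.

sum of item variances = 2.586 + 1.575 + 0.767 + 0.852 + 2.384 + 2.883 + 2.832 = 13.879
Σ_{i<j} σ_ij = 6.535
total variance = 13.879 + 2 × 6.535 = 26.949
α = (k/(k−1))·(1 − sum of item variances/total variance) = (7/6)·(1 − 13.879/26.949) = 0.566

α = 0.566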